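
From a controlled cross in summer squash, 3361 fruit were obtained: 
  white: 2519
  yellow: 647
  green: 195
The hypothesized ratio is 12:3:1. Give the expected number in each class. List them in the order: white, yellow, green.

2520.75, 630.1875, 210.0625

Under the 12:3:1 hypothesis (Σ ratio = 16, N = 3361):
  white: 3361 × 12/16 = 2520.75
  yellow: 3361 × 3/16 = 630.1875
  green: 3361 × 1/16 = 210.0625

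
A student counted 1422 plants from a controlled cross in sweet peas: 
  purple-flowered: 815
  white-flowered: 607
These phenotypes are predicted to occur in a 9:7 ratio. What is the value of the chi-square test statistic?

Expected counts for N = 1422 under a 9:7 ratio (total parts = 16):
  purple-flowered: 1422 × 9/16 = 799.875
  white-flowered: 1422 × 7/16 = 622.125
χ² = Σ (O − E)² / E
  purple-flowered: (815 − 799.875)² / 799.875 = 0.2860
  white-flowered: (607 − 622.125)² / 622.125 = 0.3677
χ² = 0.2860 + 0.3677 = 0.6537 ≈ 0.654

0.654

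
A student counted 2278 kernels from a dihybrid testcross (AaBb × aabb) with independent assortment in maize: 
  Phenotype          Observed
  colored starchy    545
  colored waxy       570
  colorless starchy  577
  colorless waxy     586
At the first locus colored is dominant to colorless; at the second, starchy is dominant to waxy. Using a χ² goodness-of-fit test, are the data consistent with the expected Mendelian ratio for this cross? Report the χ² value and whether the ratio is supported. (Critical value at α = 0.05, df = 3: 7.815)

A dihybrid testcross with independent assortment gives a 1:1:1:1 ratio.
Under the 1:1:1:1 hypothesis (Σ ratio = 4, N = 2278):
  colored starchy: 2278 × 1/4 = 569.5
  colored waxy: 2278 × 1/4 = 569.5
  colorless starchy: 2278 × 1/4 = 569.5
  colorless waxy: 2278 × 1/4 = 569.5
χ² = Σ (O − E)² / E
  colored starchy: (545 − 569.5)² / 569.5 = 1.0540
  colored waxy: (570 − 569.5)² / 569.5 = 0.0004
  colorless starchy: (577 − 569.5)² / 569.5 = 0.0988
  colorless waxy: (586 − 569.5)² / 569.5 = 0.4781
χ² = 1.0540 + 0.0004 + 0.0988 + 0.4781 = 1.6313 ≈ 1.631
Degrees of freedom = 4 − 1 = 3; critical value at α = 0.05 is 7.815.
Since 1.631 < 7.815, we fail to reject the null hypothesis — the data are consistent with the 1:1:1:1 ratio.

1.631; consistent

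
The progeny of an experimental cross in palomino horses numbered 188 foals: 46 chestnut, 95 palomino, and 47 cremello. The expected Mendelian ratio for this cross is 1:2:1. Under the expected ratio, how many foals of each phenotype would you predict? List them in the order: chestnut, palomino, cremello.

47, 94, 47

Total ratio parts = 4. Expected numbers out of 188:
  chestnut: 188 × 1/4 = 47
  palomino: 188 × 2/4 = 94
  cremello: 188 × 1/4 = 47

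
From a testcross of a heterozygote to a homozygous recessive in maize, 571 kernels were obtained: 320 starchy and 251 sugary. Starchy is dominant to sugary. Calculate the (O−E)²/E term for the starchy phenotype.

A testcross of a heterozygote (Aa × aa) gives a 1:1 phenotypic ratio.
Total ratio parts = 2. Expected numbers out of 571:
  starchy: 571 × 1/2 = 285.5
  sugary: 571 × 1/2 = 285.5
Contribution of starchy: (320 − 285.5)² / 285.5 = 4.1690

4.169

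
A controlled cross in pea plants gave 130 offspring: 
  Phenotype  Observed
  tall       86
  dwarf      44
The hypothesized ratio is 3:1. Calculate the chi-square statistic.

5.426

Total ratio parts = 4. Expected numbers out of 130:
  tall: 130 × 3/4 = 97.5
  dwarf: 130 × 1/4 = 32.5
χ² = Σ (O − E)² / E
  tall: (86 − 97.5)² / 97.5 = 1.3564
  dwarf: (44 − 32.5)² / 32.5 = 4.0692
χ² = 1.3564 + 4.0692 = 5.4256 ≈ 5.426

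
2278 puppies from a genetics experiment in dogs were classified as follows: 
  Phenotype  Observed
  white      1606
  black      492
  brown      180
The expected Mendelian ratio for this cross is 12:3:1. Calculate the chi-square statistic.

25.946

Under the 12:3:1 hypothesis (Σ ratio = 16, N = 2278):
  white: 2278 × 12/16 = 1708.5
  black: 2278 × 3/16 = 427.125
  brown: 2278 × 1/16 = 142.375
χ² = Σ (O − E)² / E
  white: (1606 − 1708.5)² / 1708.5 = 6.1494
  black: (492 − 427.125)² / 427.125 = 9.8537
  brown: (180 − 142.375)² / 142.375 = 9.9430
χ² = 6.1494 + 9.8537 + 9.9430 = 25.9461 ≈ 25.946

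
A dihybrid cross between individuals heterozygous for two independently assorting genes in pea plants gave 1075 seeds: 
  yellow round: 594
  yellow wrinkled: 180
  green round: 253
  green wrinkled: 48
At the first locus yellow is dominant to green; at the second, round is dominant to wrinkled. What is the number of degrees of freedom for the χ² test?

3

A dihybrid F₂ with independent assortment and complete dominance at both loci gives a 9:3:3:1 phenotypic ratio.
A goodness-of-fit test with 4 phenotype classes has df = 4 − 1 = 3.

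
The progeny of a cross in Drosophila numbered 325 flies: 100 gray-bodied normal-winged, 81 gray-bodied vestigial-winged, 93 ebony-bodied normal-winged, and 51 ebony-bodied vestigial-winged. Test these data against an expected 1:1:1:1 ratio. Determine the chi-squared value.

17.289

The 1:1:1:1 ratio has 4 parts, so with N = 325 the expected counts are:
  gray-bodied normal-winged: 325 × 1/4 = 81.25
  gray-bodied vestigial-winged: 325 × 1/4 = 81.25
  ebony-bodied normal-winged: 325 × 1/4 = 81.25
  ebony-bodied vestigial-winged: 325 × 1/4 = 81.25
χ² = Σ (O − E)² / E
  gray-bodied normal-winged: (100 − 81.25)² / 81.25 = 4.3269
  gray-bodied vestigial-winged: (81 − 81.25)² / 81.25 = 0.0008
  ebony-bodied normal-winged: (93 − 81.25)² / 81.25 = 1.6992
  ebony-bodied vestigial-winged: (51 − 81.25)² / 81.25 = 11.2623
χ² = 4.3269 + 0.0008 + 1.6992 + 11.2623 = 17.2892 ≈ 17.289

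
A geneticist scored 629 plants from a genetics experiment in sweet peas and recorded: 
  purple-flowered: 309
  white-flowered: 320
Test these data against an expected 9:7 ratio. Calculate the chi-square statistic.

12.973

The 9:7 ratio has 16 parts, so with N = 629 the expected counts are:
  purple-flowered: 629 × 9/16 = 353.8125
  white-flowered: 629 × 7/16 = 275.1875
χ² = Σ (O − E)² / E
  purple-flowered: (309 − 353.8125)² / 353.8125 = 5.6758
  white-flowered: (320 − 275.1875)² / 275.1875 = 7.2974
χ² = 5.6758 + 7.2974 = 12.9732 ≈ 12.973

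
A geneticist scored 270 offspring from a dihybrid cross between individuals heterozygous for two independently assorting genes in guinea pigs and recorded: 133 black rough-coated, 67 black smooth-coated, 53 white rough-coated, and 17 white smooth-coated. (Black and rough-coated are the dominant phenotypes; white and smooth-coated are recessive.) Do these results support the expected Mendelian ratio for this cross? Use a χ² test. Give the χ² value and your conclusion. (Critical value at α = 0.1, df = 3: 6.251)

7.755; not consistent

A dihybrid F₂ with independent assortment and complete dominance at both loci gives a 9:3:3:1 phenotypic ratio.
Under the 9:3:3:1 hypothesis (Σ ratio = 16, N = 270):
  black rough-coated: 270 × 9/16 = 151.875
  black smooth-coated: 270 × 3/16 = 50.625
  white rough-coated: 270 × 3/16 = 50.625
  white smooth-coated: 270 × 1/16 = 16.875
χ² = Σ (O − E)² / E
  black rough-coated: (133 − 151.875)² / 151.875 = 2.3458
  black smooth-coated: (67 − 50.625)² / 50.625 = 5.2966
  white rough-coated: (53 − 50.625)² / 50.625 = 0.1114
  white smooth-coated: (17 − 16.875)² / 16.875 = 0.0009
χ² = 2.3458 + 5.2966 + 0.1114 + 0.0009 = 7.7547 ≈ 7.755
Degrees of freedom = 4 − 1 = 3; critical value at α = 0.1 is 6.251.
Since 7.755 > 6.251, we reject the null hypothesis — the data do not fit the 9:3:3:1 ratio.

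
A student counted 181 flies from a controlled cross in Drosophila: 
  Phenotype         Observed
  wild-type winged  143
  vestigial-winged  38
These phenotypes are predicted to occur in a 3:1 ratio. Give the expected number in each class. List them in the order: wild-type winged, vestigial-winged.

Total ratio parts = 4. Expected numbers out of 181:
  wild-type winged: 181 × 3/4 = 135.75
  vestigial-winged: 181 × 1/4 = 45.25

135.75, 45.25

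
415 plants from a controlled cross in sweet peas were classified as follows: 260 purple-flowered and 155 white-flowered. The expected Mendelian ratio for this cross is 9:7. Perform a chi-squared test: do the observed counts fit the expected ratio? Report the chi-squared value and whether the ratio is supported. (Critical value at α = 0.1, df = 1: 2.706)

Under the 9:7 hypothesis (Σ ratio = 16, N = 415):
  purple-flowered: 415 × 9/16 = 233.4375
  white-flowered: 415 × 7/16 = 181.5625
χ² = Σ (O − E)² / E
  purple-flowered: (260 − 233.4375)² / 233.4375 = 3.0225
  white-flowered: (155 − 181.5625)² / 181.5625 = 3.8861
χ² = 3.0225 + 3.8861 = 6.9086 ≈ 6.909
Degrees of freedom = 2 − 1 = 1; critical value at α = 0.1 is 2.706.
Since 6.909 > 2.706, we reject the null hypothesis — the data do not fit the 9:7 ratio.

6.909; not consistent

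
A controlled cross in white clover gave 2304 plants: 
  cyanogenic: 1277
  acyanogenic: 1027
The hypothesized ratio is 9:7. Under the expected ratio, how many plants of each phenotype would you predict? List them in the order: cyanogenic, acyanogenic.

Total ratio parts = 16. Expected numbers out of 2304:
  cyanogenic: 2304 × 9/16 = 1296
  acyanogenic: 2304 × 7/16 = 1008

1296, 1008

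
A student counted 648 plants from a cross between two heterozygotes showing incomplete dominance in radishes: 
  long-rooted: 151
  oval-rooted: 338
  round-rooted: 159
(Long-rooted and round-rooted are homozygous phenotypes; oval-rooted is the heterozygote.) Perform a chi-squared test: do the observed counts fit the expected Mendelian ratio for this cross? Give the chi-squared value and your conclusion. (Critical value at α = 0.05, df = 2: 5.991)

With incomplete dominance, a heterozygote × heterozygote cross gives a 1:2:1 phenotypic ratio.
Under the 1:2:1 hypothesis (Σ ratio = 4, N = 648):
  long-rooted: 648 × 1/4 = 162
  oval-rooted: 648 × 2/4 = 324
  round-rooted: 648 × 1/4 = 162
χ² = Σ (O − E)² / E
  long-rooted: (151 − 162)² / 162 = 0.7469
  oval-rooted: (338 − 324)² / 324 = 0.6049
  round-rooted: (159 − 162)² / 162 = 0.0556
χ² = 0.7469 + 0.6049 + 0.0556 = 1.4074 ≈ 1.407
Degrees of freedom = 3 − 1 = 2; critical value at α = 0.05 is 5.991.
Since 1.407 < 5.991, we fail to reject the null hypothesis — the data are consistent with the 1:2:1 ratio.

1.407; consistent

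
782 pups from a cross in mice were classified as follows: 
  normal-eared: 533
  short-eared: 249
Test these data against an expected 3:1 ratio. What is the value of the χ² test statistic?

19.521

Total ratio parts = 4. Expected numbers out of 782:
  normal-eared: 782 × 3/4 = 586.5
  short-eared: 782 × 1/4 = 195.5
χ² = Σ (O − E)² / E
  normal-eared: (533 − 586.5)² / 586.5 = 4.8802
  short-eared: (249 − 195.5)² / 195.5 = 14.6407
χ² = 4.8802 + 14.6407 = 19.5209 ≈ 19.521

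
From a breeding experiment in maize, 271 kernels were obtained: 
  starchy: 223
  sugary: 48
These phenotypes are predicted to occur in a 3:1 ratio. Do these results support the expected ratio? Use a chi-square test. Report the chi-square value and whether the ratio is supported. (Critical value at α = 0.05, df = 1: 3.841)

Under the 3:1 hypothesis (Σ ratio = 4, N = 271):
  starchy: 271 × 3/4 = 203.25
  sugary: 271 × 1/4 = 67.75
χ² = Σ (O − E)² / E
  starchy: (223 − 203.25)² / 203.25 = 1.9191
  sugary: (48 − 67.75)² / 67.75 = 5.7574
χ² = 1.9191 + 5.7574 = 7.6765 ≈ 7.677
Degrees of freedom = 2 − 1 = 1; critical value at α = 0.05 is 3.841.
Since 7.677 > 3.841, we reject the null hypothesis — the data do not fit the 3:1 ratio.

7.677; not consistent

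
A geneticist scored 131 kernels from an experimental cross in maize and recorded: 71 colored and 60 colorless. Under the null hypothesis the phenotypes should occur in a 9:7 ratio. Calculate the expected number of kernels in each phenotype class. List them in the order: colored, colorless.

73.6875, 57.3125

Under the 9:7 hypothesis (Σ ratio = 16, N = 131):
  colored: 131 × 9/16 = 73.6875
  colorless: 131 × 7/16 = 57.3125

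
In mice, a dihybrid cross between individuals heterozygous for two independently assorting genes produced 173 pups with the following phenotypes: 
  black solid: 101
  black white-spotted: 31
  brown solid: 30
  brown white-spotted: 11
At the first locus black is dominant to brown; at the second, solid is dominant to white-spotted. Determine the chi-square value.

0.390

A dihybrid F₂ with independent assortment and complete dominance at both loci gives a 9:3:3:1 phenotypic ratio.
Under the 9:3:3:1 hypothesis (Σ ratio = 16, N = 173):
  black solid: 173 × 9/16 = 97.3125
  black white-spotted: 173 × 3/16 = 32.4375
  brown solid: 173 × 3/16 = 32.4375
  brown white-spotted: 173 × 1/16 = 10.8125
χ² = Σ (O − E)² / E
  black solid: (101 − 97.3125)² / 97.3125 = 0.1397
  black white-spotted: (31 − 32.4375)² / 32.4375 = 0.0637
  brown solid: (30 − 32.4375)² / 32.4375 = 0.1832
  brown white-spotted: (11 − 10.8125)² / 10.8125 = 0.0033
χ² = 0.1397 + 0.0637 + 0.1832 + 0.0033 = 0.3899 ≈ 0.390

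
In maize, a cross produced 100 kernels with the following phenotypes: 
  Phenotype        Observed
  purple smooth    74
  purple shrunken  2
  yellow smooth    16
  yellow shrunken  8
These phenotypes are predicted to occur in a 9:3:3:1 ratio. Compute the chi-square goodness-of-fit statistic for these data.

Total ratio parts = 16. Expected numbers out of 100:
  purple smooth: 100 × 9/16 = 56.25
  purple shrunken: 100 × 3/16 = 18.75
  yellow smooth: 100 × 3/16 = 18.75
  yellow shrunken: 100 × 1/16 = 6.25
χ² = Σ (O − E)² / E
  purple smooth: (74 − 56.25)² / 56.25 = 5.6011
  purple shrunken: (2 − 18.75)² / 18.75 = 14.9633
  yellow smooth: (16 − 18.75)² / 18.75 = 0.4033
  yellow shrunken: (8 − 6.25)² / 6.25 = 0.4900
χ² = 5.6011 + 14.9633 + 0.4033 + 0.4900 = 21.4577 ≈ 21.458

21.458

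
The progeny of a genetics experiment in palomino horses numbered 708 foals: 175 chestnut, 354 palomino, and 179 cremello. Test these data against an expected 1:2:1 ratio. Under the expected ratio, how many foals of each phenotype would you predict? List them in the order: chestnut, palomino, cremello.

177, 354, 177

Under the 1:2:1 hypothesis (Σ ratio = 4, N = 708):
  chestnut: 708 × 1/4 = 177
  palomino: 708 × 2/4 = 354
  cremello: 708 × 1/4 = 177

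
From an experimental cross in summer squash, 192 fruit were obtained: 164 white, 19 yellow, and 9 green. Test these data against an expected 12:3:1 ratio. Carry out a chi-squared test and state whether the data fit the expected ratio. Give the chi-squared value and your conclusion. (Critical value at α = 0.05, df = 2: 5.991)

11.556; not consistent

Expected counts for N = 192 under a 12:3:1 ratio (total parts = 16):
  white: 192 × 12/16 = 144
  yellow: 192 × 3/16 = 36
  green: 192 × 1/16 = 12
χ² = Σ (O − E)² / E
  white: (164 − 144)² / 144 = 2.7778
  yellow: (19 − 36)² / 36 = 8.0278
  green: (9 − 12)² / 12 = 0.7500
χ² = 2.7778 + 8.0278 + 0.7500 = 11.5556 ≈ 11.556
Degrees of freedom = 3 − 1 = 2; critical value at α = 0.05 is 5.991.
Since 11.556 > 5.991, we reject the null hypothesis — the data do not fit the 12:3:1 ratio.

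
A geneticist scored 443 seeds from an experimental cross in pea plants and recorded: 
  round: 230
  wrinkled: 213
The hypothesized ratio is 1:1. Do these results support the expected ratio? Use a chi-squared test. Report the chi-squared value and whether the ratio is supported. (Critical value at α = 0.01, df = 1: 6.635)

0.652; consistent

Under the 1:1 hypothesis (Σ ratio = 2, N = 443):
  round: 443 × 1/2 = 221.5
  wrinkled: 443 × 1/2 = 221.5
χ² = Σ (O − E)² / E
  round: (230 − 221.5)² / 221.5 = 0.3262
  wrinkled: (213 − 221.5)² / 221.5 = 0.3262
χ² = 0.3262 + 0.3262 = 0.6524 ≈ 0.652
Degrees of freedom = 2 − 1 = 1; critical value at α = 0.01 is 6.635.
Since 0.652 < 6.635, we fail to reject the null hypothesis — the data are consistent with the 1:1 ratio.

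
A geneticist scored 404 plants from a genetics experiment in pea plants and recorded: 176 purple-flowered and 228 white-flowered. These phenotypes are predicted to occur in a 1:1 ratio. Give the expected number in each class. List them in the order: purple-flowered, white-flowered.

202, 202

The 1:1 ratio has 2 parts, so with N = 404 the expected counts are:
  purple-flowered: 404 × 1/2 = 202
  white-flowered: 404 × 1/2 = 202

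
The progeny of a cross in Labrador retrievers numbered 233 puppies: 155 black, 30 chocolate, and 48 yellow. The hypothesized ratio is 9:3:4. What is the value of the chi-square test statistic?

Total ratio parts = 16. Expected numbers out of 233:
  black: 233 × 9/16 = 131.0625
  chocolate: 233 × 3/16 = 43.6875
  yellow: 233 × 4/16 = 58.25
χ² = Σ (O − E)² / E
  black: (155 − 131.0625)² / 131.0625 = 4.3720
  chocolate: (30 − 43.6875)² / 43.6875 = 4.2884
  yellow: (48 − 58.25)² / 58.25 = 1.8036
χ² = 4.3720 + 4.2884 + 1.8036 = 10.464

10.464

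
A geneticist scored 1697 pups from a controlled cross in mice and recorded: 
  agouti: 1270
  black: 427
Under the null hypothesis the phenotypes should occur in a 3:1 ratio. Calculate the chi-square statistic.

0.024

Under the 3:1 hypothesis (Σ ratio = 4, N = 1697):
  agouti: 1697 × 3/4 = 1272.75
  black: 1697 × 1/4 = 424.25
χ² = Σ (O − E)² / E
  agouti: (1270 − 1272.75)² / 1272.75 = 0.0059
  black: (427 − 424.25)² / 424.25 = 0.0178
χ² = 0.0059 + 0.0178 = 0.0237 ≈ 0.024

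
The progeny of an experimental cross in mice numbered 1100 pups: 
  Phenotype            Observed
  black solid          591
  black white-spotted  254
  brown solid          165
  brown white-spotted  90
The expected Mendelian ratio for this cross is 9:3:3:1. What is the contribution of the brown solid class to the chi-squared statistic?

Under the 9:3:3:1 hypothesis (Σ ratio = 16, N = 1100):
  black solid: 1100 × 9/16 = 618.75
  black white-spotted: 1100 × 3/16 = 206.25
  brown solid: 1100 × 3/16 = 206.25
  brown white-spotted: 1100 × 1/16 = 68.75
Contribution of brown solid: (165 − 206.25)² / 206.25 = 8.2500

8.250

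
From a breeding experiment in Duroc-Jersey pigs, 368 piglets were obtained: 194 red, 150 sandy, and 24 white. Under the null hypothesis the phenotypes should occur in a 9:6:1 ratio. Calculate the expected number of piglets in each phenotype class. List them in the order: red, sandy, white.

The 9:6:1 ratio has 16 parts, so with N = 368 the expected counts are:
  red: 368 × 9/16 = 207
  sandy: 368 × 6/16 = 138
  white: 368 × 1/16 = 23

207, 138, 23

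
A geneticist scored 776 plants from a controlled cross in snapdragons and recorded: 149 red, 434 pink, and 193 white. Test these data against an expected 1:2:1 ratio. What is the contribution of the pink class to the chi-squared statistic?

5.454

Expected counts for N = 776 under a 1:2:1 ratio (total parts = 4):
  red: 776 × 1/4 = 194
  pink: 776 × 2/4 = 388
  white: 776 × 1/4 = 194
Contribution of pink: (434 − 388)² / 388 = 5.4536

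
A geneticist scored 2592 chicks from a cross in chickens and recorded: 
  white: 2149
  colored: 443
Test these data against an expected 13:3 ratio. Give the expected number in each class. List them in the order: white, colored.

2106, 486

Total ratio parts = 16. Expected numbers out of 2592:
  white: 2592 × 13/16 = 2106
  colored: 2592 × 3/16 = 486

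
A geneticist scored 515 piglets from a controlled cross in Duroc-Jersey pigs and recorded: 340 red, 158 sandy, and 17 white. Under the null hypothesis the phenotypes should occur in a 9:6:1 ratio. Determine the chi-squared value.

The 9:6:1 ratio has 16 parts, so with N = 515 the expected counts are:
  red: 515 × 9/16 = 289.6875
  sandy: 515 × 6/16 = 193.125
  white: 515 × 1/16 = 32.1875
χ² = Σ (O − E)² / E
  red: (340 − 289.6875)² / 289.6875 = 8.7382
  sandy: (158 − 193.125)² / 193.125 = 6.3884
  white: (17 − 32.1875)² / 32.1875 = 7.1661
χ² = 8.7382 + 6.3884 + 7.1661 = 22.2927 ≈ 22.293

22.293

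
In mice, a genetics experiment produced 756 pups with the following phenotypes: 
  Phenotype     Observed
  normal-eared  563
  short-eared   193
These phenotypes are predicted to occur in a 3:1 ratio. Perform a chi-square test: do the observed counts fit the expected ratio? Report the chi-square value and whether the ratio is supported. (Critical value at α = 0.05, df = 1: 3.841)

Under the 3:1 hypothesis (Σ ratio = 4, N = 756):
  normal-eared: 756 × 3/4 = 567
  short-eared: 756 × 1/4 = 189
χ² = Σ (O − E)² / E
  normal-eared: (563 − 567)² / 567 = 0.0282
  short-eared: (193 − 189)² / 189 = 0.0847
χ² = 0.0282 + 0.0847 = 0.1129 ≈ 0.113
Degrees of freedom = 2 − 1 = 1; critical value at α = 0.05 is 3.841.
Since 0.113 < 3.841, we fail to reject the null hypothesis — the data are consistent with the 3:1 ratio.

0.113; consistent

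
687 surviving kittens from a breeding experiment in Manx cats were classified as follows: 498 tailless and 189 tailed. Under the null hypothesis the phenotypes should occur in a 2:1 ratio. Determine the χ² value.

10.480

Expected counts for N = 687 under a 2:1 ratio (total parts = 3):
  tailless: 687 × 2/3 = 458
  tailed: 687 × 1/3 = 229
χ² = Σ (O − E)² / E
  tailless: (498 − 458)² / 458 = 3.4934
  tailed: (189 − 229)² / 229 = 6.9869
χ² = 3.4934 + 6.9869 = 10.4803 ≈ 10.480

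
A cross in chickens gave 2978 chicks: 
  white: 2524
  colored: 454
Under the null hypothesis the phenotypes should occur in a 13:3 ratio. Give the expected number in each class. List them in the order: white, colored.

Under the 13:3 hypothesis (Σ ratio = 16, N = 2978):
  white: 2978 × 13/16 = 2419.625
  colored: 2978 × 3/16 = 558.375

2419.625, 558.375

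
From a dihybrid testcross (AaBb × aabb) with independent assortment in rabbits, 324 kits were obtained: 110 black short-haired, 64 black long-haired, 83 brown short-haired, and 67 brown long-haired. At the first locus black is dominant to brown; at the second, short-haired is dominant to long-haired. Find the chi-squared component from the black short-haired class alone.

10.383

A dihybrid testcross with independent assortment gives a 1:1:1:1 ratio.
Total ratio parts = 4. Expected numbers out of 324:
  black short-haired: 324 × 1/4 = 81
  black long-haired: 324 × 1/4 = 81
  brown short-haired: 324 × 1/4 = 81
  brown long-haired: 324 × 1/4 = 81
Contribution of black short-haired: (110 − 81)² / 81 = 10.3827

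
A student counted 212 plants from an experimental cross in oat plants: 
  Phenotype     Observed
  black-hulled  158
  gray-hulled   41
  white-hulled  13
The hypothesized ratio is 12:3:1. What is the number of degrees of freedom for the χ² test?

2

A goodness-of-fit test with 3 phenotype classes has df = 3 − 1 = 2.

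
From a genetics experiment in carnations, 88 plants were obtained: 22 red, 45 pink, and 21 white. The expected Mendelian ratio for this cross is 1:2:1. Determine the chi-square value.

0.068

Under the 1:2:1 hypothesis (Σ ratio = 4, N = 88):
  red: 88 × 1/4 = 22
  pink: 88 × 2/4 = 44
  white: 88 × 1/4 = 22
χ² = Σ (O − E)² / E
  red: (22 − 22)² / 22 = 0.0000
  pink: (45 − 44)² / 44 = 0.0227
  white: (21 − 22)² / 22 = 0.0455
χ² = 0.0000 + 0.0227 + 0.0455 = 0.0682 ≈ 0.068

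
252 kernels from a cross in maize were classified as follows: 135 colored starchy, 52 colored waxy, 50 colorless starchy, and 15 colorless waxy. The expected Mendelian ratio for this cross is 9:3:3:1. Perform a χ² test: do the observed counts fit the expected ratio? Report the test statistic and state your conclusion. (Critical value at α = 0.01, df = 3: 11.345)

The 9:3:3:1 ratio has 16 parts, so with N = 252 the expected counts are:
  colored starchy: 252 × 9/16 = 141.75
  colored waxy: 252 × 3/16 = 47.25
  colorless starchy: 252 × 3/16 = 47.25
  colorless waxy: 252 × 1/16 = 15.75
χ² = Σ (O − E)² / E
  colored starchy: (135 − 141.75)² / 141.75 = 0.3214
  colored waxy: (52 − 47.25)² / 47.25 = 0.4775
  colorless starchy: (50 − 47.25)² / 47.25 = 0.1601
  colorless waxy: (15 − 15.75)² / 15.75 = 0.0357
χ² = 0.3214 + 0.4775 + 0.1601 + 0.0357 = 0.9947 ≈ 0.995
Degrees of freedom = 4 − 1 = 3; critical value at α = 0.01 is 11.345.
Since 0.995 < 11.345, we fail to reject the null hypothesis — the data are consistent with the 9:3:3:1 ratio.

0.995; consistent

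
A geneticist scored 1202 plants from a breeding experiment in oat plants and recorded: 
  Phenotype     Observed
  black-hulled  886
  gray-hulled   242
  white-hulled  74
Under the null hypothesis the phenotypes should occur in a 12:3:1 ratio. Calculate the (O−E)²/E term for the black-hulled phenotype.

Expected counts for N = 1202 under a 12:3:1 ratio (total parts = 16):
  black-hulled: 1202 × 12/16 = 901.5
  gray-hulled: 1202 × 3/16 = 225.375
  white-hulled: 1202 × 1/16 = 75.125
Contribution of black-hulled: (886 − 901.5)² / 901.5 = 0.2665

0.267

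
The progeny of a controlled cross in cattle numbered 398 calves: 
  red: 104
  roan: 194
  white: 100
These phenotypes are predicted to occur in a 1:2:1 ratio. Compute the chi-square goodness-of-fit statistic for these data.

Expected counts for N = 398 under a 1:2:1 ratio (total parts = 4):
  red: 398 × 1/4 = 99.5
  roan: 398 × 2/4 = 199
  white: 398 × 1/4 = 99.5
χ² = Σ (O − E)² / E
  red: (104 − 99.5)² / 99.5 = 0.2035
  roan: (194 − 199)² / 199 = 0.1256
  white: (100 − 99.5)² / 99.5 = 0.0025
χ² = 0.2035 + 0.1256 + 0.0025 = 0.3316 ≈ 0.332

0.332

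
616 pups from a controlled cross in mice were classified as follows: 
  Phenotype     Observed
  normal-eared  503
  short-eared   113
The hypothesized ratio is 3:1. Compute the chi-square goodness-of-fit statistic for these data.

14.554

Under the 3:1 hypothesis (Σ ratio = 4, N = 616):
  normal-eared: 616 × 3/4 = 462
  short-eared: 616 × 1/4 = 154
χ² = Σ (O − E)² / E
  normal-eared: (503 − 462)² / 462 = 3.6385
  short-eared: (113 − 154)² / 154 = 10.9156
χ² = 3.6385 + 10.9156 = 14.5541 ≈ 14.554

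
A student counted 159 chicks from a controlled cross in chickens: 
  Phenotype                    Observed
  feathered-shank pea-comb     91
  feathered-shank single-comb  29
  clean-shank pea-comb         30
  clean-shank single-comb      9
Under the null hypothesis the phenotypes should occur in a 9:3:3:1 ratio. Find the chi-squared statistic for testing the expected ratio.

0.139

Under the 9:3:3:1 hypothesis (Σ ratio = 16, N = 159):
  feathered-shank pea-comb: 159 × 9/16 = 89.4375
  feathered-shank single-comb: 159 × 3/16 = 29.8125
  clean-shank pea-comb: 159 × 3/16 = 29.8125
  clean-shank single-comb: 159 × 1/16 = 9.9375
χ² = Σ (O − E)² / E
  feathered-shank pea-comb: (91 − 89.4375)² / 89.4375 = 0.0273
  feathered-shank single-comb: (29 − 29.8125)² / 29.8125 = 0.0221
  clean-shank pea-comb: (30 − 29.8125)² / 29.8125 = 0.0012
  clean-shank single-comb: (9 − 9.9375)² / 9.9375 = 0.0884
χ² = 0.0273 + 0.0221 + 0.0012 + 0.0884 = 0.139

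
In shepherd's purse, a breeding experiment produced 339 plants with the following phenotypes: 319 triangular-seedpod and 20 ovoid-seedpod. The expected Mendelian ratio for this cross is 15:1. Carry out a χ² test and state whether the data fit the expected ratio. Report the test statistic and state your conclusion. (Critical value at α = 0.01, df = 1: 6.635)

Under the 15:1 hypothesis (Σ ratio = 16, N = 339):
  triangular-seedpod: 339 × 15/16 = 317.8125
  ovoid-seedpod: 339 × 1/16 = 21.1875
χ² = Σ (O − E)² / E
  triangular-seedpod: (319 − 317.8125)² / 317.8125 = 0.0044
  ovoid-seedpod: (20 − 21.1875)² / 21.1875 = 0.0666
χ² = 0.0044 + 0.0666 = 0.071
Degrees of freedom = 2 − 1 = 1; critical value at α = 0.01 is 6.635.
Since 0.071 < 6.635, we fail to reject the null hypothesis — the data are consistent with the 15:1 ratio.

0.071; consistent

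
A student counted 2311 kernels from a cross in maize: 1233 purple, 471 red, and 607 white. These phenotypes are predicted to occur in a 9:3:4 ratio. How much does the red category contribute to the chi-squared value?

The 9:3:4 ratio has 16 parts, so with N = 2311 the expected counts are:
  purple: 2311 × 9/16 = 1299.9375
  red: 2311 × 3/16 = 433.3125
  white: 2311 × 4/16 = 577.75
Contribution of red: (471 − 433.3125)² / 433.3125 = 3.2779

3.278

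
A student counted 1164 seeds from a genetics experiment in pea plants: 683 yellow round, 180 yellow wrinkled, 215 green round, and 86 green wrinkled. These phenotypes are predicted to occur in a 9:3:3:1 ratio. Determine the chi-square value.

Under the 9:3:3:1 hypothesis (Σ ratio = 16, N = 1164):
  yellow round: 1164 × 9/16 = 654.75
  yellow wrinkled: 1164 × 3/16 = 218.25
  green round: 1164 × 3/16 = 218.25
  green wrinkled: 1164 × 1/16 = 72.75
χ² = Σ (O − E)² / E
  yellow round: (683 − 654.75)² / 654.75 = 1.2189
  yellow wrinkled: (180 − 218.25)² / 218.25 = 6.7036
  green round: (215 − 218.25)² / 218.25 = 0.0484
  green wrinkled: (86 − 72.75)² / 72.75 = 2.4132
χ² = 1.2189 + 6.7036 + 0.0484 + 2.4132 = 10.3841 ≈ 10.384

10.384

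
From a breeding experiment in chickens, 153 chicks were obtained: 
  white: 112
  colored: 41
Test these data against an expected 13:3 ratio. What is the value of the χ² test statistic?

6.504

Expected counts for N = 153 under a 13:3 ratio (total parts = 16):
  white: 153 × 13/16 = 124.3125
  colored: 153 × 3/16 = 28.6875
χ² = Σ (O − E)² / E
  white: (112 − 124.3125)² / 124.3125 = 1.2195
  colored: (41 − 28.6875)² / 28.6875 = 5.2844
χ² = 1.2195 + 5.2844 = 6.5039 ≈ 6.504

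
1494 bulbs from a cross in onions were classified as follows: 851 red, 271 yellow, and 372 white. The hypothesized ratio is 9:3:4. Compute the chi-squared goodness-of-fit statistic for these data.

0.438

The 9:3:4 ratio has 16 parts, so with N = 1494 the expected counts are:
  red: 1494 × 9/16 = 840.375
  yellow: 1494 × 3/16 = 280.125
  white: 1494 × 4/16 = 373.5
χ² = Σ (O − E)² / E
  red: (851 − 840.375)² / 840.375 = 0.1343
  yellow: (271 − 280.125)² / 280.125 = 0.2972
  white: (372 − 373.5)² / 373.5 = 0.0060
χ² = 0.1343 + 0.2972 + 0.0060 = 0.4375 ≈ 0.438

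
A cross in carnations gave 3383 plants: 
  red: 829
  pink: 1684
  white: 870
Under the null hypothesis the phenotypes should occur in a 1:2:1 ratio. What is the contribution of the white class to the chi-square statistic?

Total ratio parts = 4. Expected numbers out of 3383:
  red: 3383 × 1/4 = 845.75
  pink: 3383 × 2/4 = 1691.5
  white: 3383 × 1/4 = 845.75
Contribution of white: (870 − 845.75)² / 845.75 = 0.6953

0.695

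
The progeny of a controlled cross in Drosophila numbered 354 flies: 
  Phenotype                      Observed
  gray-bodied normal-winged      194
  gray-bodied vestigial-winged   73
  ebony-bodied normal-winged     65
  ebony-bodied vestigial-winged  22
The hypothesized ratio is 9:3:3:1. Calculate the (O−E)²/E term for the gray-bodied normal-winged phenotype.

Total ratio parts = 16. Expected numbers out of 354:
  gray-bodied normal-winged: 354 × 9/16 = 199.125
  gray-bodied vestigial-winged: 354 × 3/16 = 66.375
  ebony-bodied normal-winged: 354 × 3/16 = 66.375
  ebony-bodied vestigial-winged: 354 × 1/16 = 22.125
Contribution of gray-bodied normal-winged: (194 − 199.125)² / 199.125 = 0.1319

0.132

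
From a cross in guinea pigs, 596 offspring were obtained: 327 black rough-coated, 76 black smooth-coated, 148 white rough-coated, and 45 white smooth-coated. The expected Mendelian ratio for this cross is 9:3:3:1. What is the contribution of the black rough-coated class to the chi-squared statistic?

Under the 9:3:3:1 hypothesis (Σ ratio = 16, N = 596):
  black rough-coated: 596 × 9/16 = 335.25
  black smooth-coated: 596 × 3/16 = 111.75
  white rough-coated: 596 × 3/16 = 111.75
  white smooth-coated: 596 × 1/16 = 37.25
Contribution of black rough-coated: (327 − 335.25)² / 335.25 = 0.2030

0.203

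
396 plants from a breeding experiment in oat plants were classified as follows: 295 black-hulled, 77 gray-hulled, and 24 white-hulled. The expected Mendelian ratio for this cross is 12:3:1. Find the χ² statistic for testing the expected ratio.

0.138

Under the 12:3:1 hypothesis (Σ ratio = 16, N = 396):
  black-hulled: 396 × 12/16 = 297
  gray-hulled: 396 × 3/16 = 74.25
  white-hulled: 396 × 1/16 = 24.75
χ² = Σ (O − E)² / E
  black-hulled: (295 − 297)² / 297 = 0.0135
  gray-hulled: (77 − 74.25)² / 74.25 = 0.1019
  white-hulled: (24 − 24.75)² / 24.75 = 0.0227
χ² = 0.0135 + 0.1019 + 0.0227 = 0.1381 ≈ 0.138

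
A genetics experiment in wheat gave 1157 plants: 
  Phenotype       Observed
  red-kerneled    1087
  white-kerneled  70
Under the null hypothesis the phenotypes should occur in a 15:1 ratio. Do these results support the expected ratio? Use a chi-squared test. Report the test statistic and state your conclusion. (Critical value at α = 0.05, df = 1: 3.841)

0.079; consistent

Total ratio parts = 16. Expected numbers out of 1157:
  red-kerneled: 1157 × 15/16 = 1084.6875
  white-kerneled: 1157 × 1/16 = 72.3125
χ² = Σ (O − E)² / E
  red-kerneled: (1087 − 1084.6875)² / 1084.6875 = 0.0049
  white-kerneled: (70 − 72.3125)² / 72.3125 = 0.0740
χ² = 0.0049 + 0.0740 = 0.0789 ≈ 0.079
Degrees of freedom = 2 − 1 = 1; critical value at α = 0.05 is 3.841.
Since 0.079 < 3.841, we fail to reject the null hypothesis — the data are consistent with the 15:1 ratio.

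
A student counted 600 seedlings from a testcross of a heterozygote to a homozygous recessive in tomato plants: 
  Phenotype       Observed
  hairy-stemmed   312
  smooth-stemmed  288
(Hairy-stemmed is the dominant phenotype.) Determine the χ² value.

A testcross of a heterozygote (Aa × aa) gives a 1:1 phenotypic ratio.
Total ratio parts = 2. Expected numbers out of 600:
  hairy-stemmed: 600 × 1/2 = 300
  smooth-stemmed: 600 × 1/2 = 300
χ² = Σ (O − E)² / E
  hairy-stemmed: (312 − 300)² / 300 = 0.4800
  smooth-stemmed: (288 − 300)² / 300 = 0.4800
χ² = 0.4800 + 0.4800 = 0.960

0.960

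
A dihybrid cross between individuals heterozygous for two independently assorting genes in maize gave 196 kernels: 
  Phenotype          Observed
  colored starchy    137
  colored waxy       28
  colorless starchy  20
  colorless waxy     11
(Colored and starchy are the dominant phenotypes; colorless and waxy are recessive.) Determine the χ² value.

A dihybrid F₂ with independent assortment and complete dominance at both loci gives a 9:3:3:1 phenotypic ratio.
The 9:3:3:1 ratio has 16 parts, so with N = 196 the expected counts are:
  colored starchy: 196 × 9/16 = 110.25
  colored waxy: 196 × 3/16 = 36.75
  colorless starchy: 196 × 3/16 = 36.75
  colorless waxy: 196 × 1/16 = 12.25
χ² = Σ (O − E)² / E
  colored starchy: (137 − 110.25)² / 110.25 = 6.4904
  colored waxy: (28 − 36.75)² / 36.75 = 2.0833
  colorless starchy: (20 − 36.75)² / 36.75 = 7.6344
  colorless waxy: (11 − 12.25)² / 12.25 = 0.1276
χ² = 6.4904 + 2.0833 + 7.6344 + 0.1276 = 16.3357 ≈ 16.336

16.336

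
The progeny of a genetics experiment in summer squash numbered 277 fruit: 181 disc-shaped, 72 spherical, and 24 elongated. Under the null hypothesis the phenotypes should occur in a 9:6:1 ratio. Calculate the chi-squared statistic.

16.436

Total ratio parts = 16. Expected numbers out of 277:
  disc-shaped: 277 × 9/16 = 155.8125
  spherical: 277 × 6/16 = 103.875
  elongated: 277 × 1/16 = 17.3125
χ² = Σ (O − E)² / E
  disc-shaped: (181 − 155.8125)² / 155.8125 = 4.0716
  spherical: (72 − 103.875)² / 103.875 = 9.7811
  elongated: (24 − 17.3125)² / 17.3125 = 2.5833
χ² = 4.0716 + 9.7811 + 2.5833 = 16.436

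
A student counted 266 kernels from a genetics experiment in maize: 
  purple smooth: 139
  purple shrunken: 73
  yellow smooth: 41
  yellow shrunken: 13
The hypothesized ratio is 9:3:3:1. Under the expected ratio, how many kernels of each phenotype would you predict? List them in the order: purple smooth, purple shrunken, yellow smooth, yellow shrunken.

Total ratio parts = 16. Expected numbers out of 266:
  purple smooth: 266 × 9/16 = 149.625
  purple shrunken: 266 × 3/16 = 49.875
  yellow smooth: 266 × 3/16 = 49.875
  yellow shrunken: 266 × 1/16 = 16.625

149.625, 49.875, 49.875, 16.625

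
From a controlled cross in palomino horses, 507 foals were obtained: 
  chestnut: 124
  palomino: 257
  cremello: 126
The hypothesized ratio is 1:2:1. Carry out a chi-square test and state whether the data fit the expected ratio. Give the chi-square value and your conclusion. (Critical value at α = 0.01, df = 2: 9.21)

0.112; consistent

The 1:2:1 ratio has 4 parts, so with N = 507 the expected counts are:
  chestnut: 507 × 1/4 = 126.75
  palomino: 507 × 2/4 = 253.5
  cremello: 507 × 1/4 = 126.75
χ² = Σ (O − E)² / E
  chestnut: (124 − 126.75)² / 126.75 = 0.0597
  palomino: (257 − 253.5)² / 253.5 = 0.0483
  cremello: (126 − 126.75)² / 126.75 = 0.0044
χ² = 0.0597 + 0.0483 + 0.0044 = 0.1124 ≈ 0.112
Degrees of freedom = 3 − 1 = 2; critical value at α = 0.01 is 9.21.
Since 0.112 < 9.21, we fail to reject the null hypothesis — the data are consistent with the 1:2:1 ratio.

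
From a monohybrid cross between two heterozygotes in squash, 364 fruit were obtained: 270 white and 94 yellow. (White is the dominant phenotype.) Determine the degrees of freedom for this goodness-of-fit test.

1

For a monohybrid cross between heterozygotes with complete dominance, the expected phenotypic ratio is 3:1.
A goodness-of-fit test with 2 phenotype classes has df = 2 − 1 = 1.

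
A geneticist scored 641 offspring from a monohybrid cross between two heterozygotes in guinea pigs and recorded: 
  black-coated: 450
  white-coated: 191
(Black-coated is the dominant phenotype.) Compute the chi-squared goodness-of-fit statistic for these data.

For a monohybrid cross between heterozygotes with complete dominance, the expected phenotypic ratio is 3:1.
Under the 3:1 hypothesis (Σ ratio = 4, N = 641):
  black-coated: 641 × 3/4 = 480.75
  white-coated: 641 × 1/4 = 160.25
χ² = Σ (O − E)² / E
  black-coated: (450 − 480.75)² / 480.75 = 1.9668
  white-coated: (191 − 160.25)² / 160.25 = 5.9005
χ² = 1.9668 + 5.9005 = 7.8673 ≈ 7.867

7.867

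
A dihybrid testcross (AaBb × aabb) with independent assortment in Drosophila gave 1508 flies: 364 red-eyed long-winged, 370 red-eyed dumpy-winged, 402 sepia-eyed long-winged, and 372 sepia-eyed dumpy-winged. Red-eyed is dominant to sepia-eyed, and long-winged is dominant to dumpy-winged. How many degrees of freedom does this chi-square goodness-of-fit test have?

3

A dihybrid testcross with independent assortment gives a 1:1:1:1 ratio.
A goodness-of-fit test with 4 phenotype classes has df = 4 − 1 = 3.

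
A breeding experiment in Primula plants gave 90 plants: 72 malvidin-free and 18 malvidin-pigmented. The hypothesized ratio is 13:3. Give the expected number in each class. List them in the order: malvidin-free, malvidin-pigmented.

Expected counts for N = 90 under a 13:3 ratio (total parts = 16):
  malvidin-free: 90 × 13/16 = 73.125
  malvidin-pigmented: 90 × 3/16 = 16.875

73.125, 16.875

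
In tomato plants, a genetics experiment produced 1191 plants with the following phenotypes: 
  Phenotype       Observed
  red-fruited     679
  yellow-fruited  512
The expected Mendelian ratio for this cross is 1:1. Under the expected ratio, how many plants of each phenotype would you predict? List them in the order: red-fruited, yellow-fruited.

595.5, 595.5

Under the 1:1 hypothesis (Σ ratio = 2, N = 1191):
  red-fruited: 1191 × 1/2 = 595.5
  yellow-fruited: 1191 × 1/2 = 595.5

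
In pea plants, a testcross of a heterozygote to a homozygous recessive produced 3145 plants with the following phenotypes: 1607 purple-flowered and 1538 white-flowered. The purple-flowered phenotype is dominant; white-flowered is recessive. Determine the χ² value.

A testcross of a heterozygote (Aa × aa) gives a 1:1 phenotypic ratio.
Under the 1:1 hypothesis (Σ ratio = 2, N = 3145):
  purple-flowered: 3145 × 1/2 = 1572.5
  white-flowered: 3145 × 1/2 = 1572.5
χ² = Σ (O − E)² / E
  purple-flowered: (1607 − 1572.5)² / 1572.5 = 0.7569
  white-flowered: (1538 − 1572.5)² / 1572.5 = 0.7569
χ² = 0.7569 + 0.7569 = 1.5138 ≈ 1.514

1.514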